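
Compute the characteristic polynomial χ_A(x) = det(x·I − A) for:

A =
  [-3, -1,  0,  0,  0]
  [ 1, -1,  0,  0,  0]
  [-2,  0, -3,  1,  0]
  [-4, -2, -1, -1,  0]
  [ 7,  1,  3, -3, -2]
x^5 + 10*x^4 + 40*x^3 + 80*x^2 + 80*x + 32

Expanding det(x·I − A) (e.g. by cofactor expansion or by noting that A is similar to its Jordan form J, which has the same characteristic polynomial as A) gives
  χ_A(x) = x^5 + 10*x^4 + 40*x^3 + 80*x^2 + 80*x + 32
which factors as (x + 2)^5. The eigenvalues (with algebraic multiplicities) are λ = -2 with multiplicity 5.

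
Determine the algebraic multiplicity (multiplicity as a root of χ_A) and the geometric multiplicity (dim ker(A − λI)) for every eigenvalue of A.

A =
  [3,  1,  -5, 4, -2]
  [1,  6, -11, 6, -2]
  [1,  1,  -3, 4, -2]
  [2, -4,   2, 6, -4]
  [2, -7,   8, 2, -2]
λ = 2: alg = 5, geom = 3

Step 1 — factor the characteristic polynomial to read off the algebraic multiplicities:
  χ_A(x) = (x - 2)^5

Step 2 — compute geometric multiplicities via the rank-nullity identity g(λ) = n − rank(A − λI):
  rank(A − (2)·I) = 2, so dim ker(A − (2)·I) = n − 2 = 3

Summary:
  λ = 2: algebraic multiplicity = 5, geometric multiplicity = 3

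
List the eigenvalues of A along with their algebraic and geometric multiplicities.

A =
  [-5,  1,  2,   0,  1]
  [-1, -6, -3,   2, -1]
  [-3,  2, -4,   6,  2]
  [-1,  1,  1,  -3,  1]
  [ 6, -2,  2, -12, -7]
λ = -5: alg = 5, geom = 3

Step 1 — factor the characteristic polynomial to read off the algebraic multiplicities:
  χ_A(x) = (x + 5)^5

Step 2 — compute geometric multiplicities via the rank-nullity identity g(λ) = n − rank(A − λI):
  rank(A − (-5)·I) = 2, so dim ker(A − (-5)·I) = n − 2 = 3

Summary:
  λ = -5: algebraic multiplicity = 5, geometric multiplicity = 3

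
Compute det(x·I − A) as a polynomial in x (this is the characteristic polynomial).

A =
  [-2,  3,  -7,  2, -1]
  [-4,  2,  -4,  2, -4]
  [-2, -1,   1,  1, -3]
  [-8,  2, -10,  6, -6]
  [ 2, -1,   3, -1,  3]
x^5 - 10*x^4 + 40*x^3 - 80*x^2 + 80*x - 32

Expanding det(x·I − A) (e.g. by cofactor expansion or by noting that A is similar to its Jordan form J, which has the same characteristic polynomial as A) gives
  χ_A(x) = x^5 - 10*x^4 + 40*x^3 - 80*x^2 + 80*x - 32
which factors as (x - 2)^5. The eigenvalues (with algebraic multiplicities) are λ = 2 with multiplicity 5.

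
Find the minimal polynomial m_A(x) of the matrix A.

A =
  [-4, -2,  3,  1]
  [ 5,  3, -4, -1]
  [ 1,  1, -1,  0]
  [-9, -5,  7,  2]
x^2

The characteristic polynomial is χ_A(x) = x^4, so the eigenvalues are known. The minimal polynomial is
  m_A(x) = Π_λ (x − λ)^{k_λ}
where k_λ is the size of the *largest* Jordan block for λ (equivalently, the smallest k with (A − λI)^k v = 0 for every generalised eigenvector v of λ).

  λ = 0: largest Jordan block has size 2, contributing (x − 0)^2

So m_A(x) = x^2 = x^2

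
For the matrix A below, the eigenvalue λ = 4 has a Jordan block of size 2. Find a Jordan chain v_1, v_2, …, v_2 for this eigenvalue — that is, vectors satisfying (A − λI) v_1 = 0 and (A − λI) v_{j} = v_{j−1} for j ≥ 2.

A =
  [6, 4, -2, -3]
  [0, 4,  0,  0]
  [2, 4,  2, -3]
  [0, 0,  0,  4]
A Jordan chain for λ = 4 of length 2:
v_1 = (2, 0, 2, 0)ᵀ
v_2 = (1, 0, 0, 0)ᵀ

Let N = A − (4)·I. We want v_2 with N^2 v_2 = 0 but N^1 v_2 ≠ 0; then v_{j-1} := N · v_j for j = 2, …, 2.

Pick v_2 = (1, 0, 0, 0)ᵀ.
Then v_1 = N · v_2 = (2, 0, 2, 0)ᵀ.

Sanity check: (A − (4)·I) v_1 = (0, 0, 0, 0)ᵀ = 0. ✓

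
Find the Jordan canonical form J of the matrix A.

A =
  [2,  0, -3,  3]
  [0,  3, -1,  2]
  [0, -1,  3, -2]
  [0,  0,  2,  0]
J_3(2) ⊕ J_1(2)

The characteristic polynomial is
  det(x·I − A) = x^4 - 8*x^3 + 24*x^2 - 32*x + 16 = (x - 2)^4

Eigenvalues and multiplicities (the geometric multiplicity of λ is n − rank(A − λI), which equals the number of Jordan blocks for λ):
  λ = 2: algebraic multiplicity = 4, geometric multiplicity = 2

Determining the block sizes for each eigenvalue:
  λ = 2: with am = 4 and gm = 2, the partition is not yet determined (e.g. several partitions of 4 into 2 parts exist). Let N = A − (2)·I. Computing rank(N^1) = 2, rank(N^2) = 1, rank(N^3) = 0; the number of blocks of size ≥ j is rank(N^{j−1}) − rank(N^j), giving [2, 1, 1]. So we have 1 block(s) of size 3, 1 block(s) of size 1 → block sizes [3, 1]

Assembling the blocks gives a Jordan form
J =
  [2, 1, 0, 0]
  [0, 2, 1, 0]
  [0, 0, 2, 0]
  [0, 0, 0, 2]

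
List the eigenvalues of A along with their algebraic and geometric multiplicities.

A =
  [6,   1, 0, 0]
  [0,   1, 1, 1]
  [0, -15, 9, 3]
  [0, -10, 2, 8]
λ = 6: alg = 4, geom = 2

Step 1 — factor the characteristic polynomial to read off the algebraic multiplicities:
  χ_A(x) = (x - 6)^4

Step 2 — compute geometric multiplicities via the rank-nullity identity g(λ) = n − rank(A − λI):
  rank(A − (6)·I) = 2, so dim ker(A − (6)·I) = n − 2 = 2

Summary:
  λ = 6: algebraic multiplicity = 4, geometric multiplicity = 2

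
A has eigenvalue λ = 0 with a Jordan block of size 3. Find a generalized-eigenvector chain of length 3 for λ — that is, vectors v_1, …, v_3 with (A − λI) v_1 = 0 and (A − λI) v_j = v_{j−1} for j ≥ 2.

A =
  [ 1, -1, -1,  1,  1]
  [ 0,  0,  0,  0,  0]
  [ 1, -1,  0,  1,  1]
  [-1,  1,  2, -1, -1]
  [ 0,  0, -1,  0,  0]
A Jordan chain for λ = 0 of length 3:
v_1 = (-1, 0, 0, 2, -1)ᵀ
v_2 = (1, 0, 1, -1, 0)ᵀ
v_3 = (1, 0, 0, 0, 0)ᵀ

Let N = A − (0)·I. We want v_3 with N^3 v_3 = 0 but N^2 v_3 ≠ 0; then v_{j-1} := N · v_j for j = 3, …, 2.

Pick v_3 = (1, 0, 0, 0, 0)ᵀ.
Then v_2 = N · v_3 = (1, 0, 1, -1, 0)ᵀ.
Then v_1 = N · v_2 = (-1, 0, 0, 2, -1)ᵀ.

Sanity check: (A − (0)·I) v_1 = (0, 0, 0, 0, 0)ᵀ = 0. ✓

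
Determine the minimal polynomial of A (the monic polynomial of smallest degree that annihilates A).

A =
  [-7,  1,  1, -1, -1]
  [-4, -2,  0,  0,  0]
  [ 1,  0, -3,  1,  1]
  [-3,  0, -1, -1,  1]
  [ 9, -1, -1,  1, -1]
x^4 + 12*x^3 + 52*x^2 + 96*x + 64

The characteristic polynomial is χ_A(x) = (x + 2)^3*(x + 4)^2, so the eigenvalues are known. The minimal polynomial is
  m_A(x) = Π_λ (x − λ)^{k_λ}
where k_λ is the size of the *largest* Jordan block for λ (equivalently, the smallest k with (A − λI)^k v = 0 for every generalised eigenvector v of λ).

  λ = -4: largest Jordan block has size 2, contributing (x + 4)^2
  λ = -2: largest Jordan block has size 2, contributing (x + 2)^2

So m_A(x) = (x + 2)^2*(x + 4)^2 = x^4 + 12*x^3 + 52*x^2 + 96*x + 64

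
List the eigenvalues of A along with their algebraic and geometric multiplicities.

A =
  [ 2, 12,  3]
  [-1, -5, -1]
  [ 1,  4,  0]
λ = -1: alg = 3, geom = 2

Step 1 — factor the characteristic polynomial to read off the algebraic multiplicities:
  χ_A(x) = (x + 1)^3

Step 2 — compute geometric multiplicities via the rank-nullity identity g(λ) = n − rank(A − λI):
  rank(A − (-1)·I) = 1, so dim ker(A − (-1)·I) = n − 1 = 2

Summary:
  λ = -1: algebraic multiplicity = 3, geometric multiplicity = 2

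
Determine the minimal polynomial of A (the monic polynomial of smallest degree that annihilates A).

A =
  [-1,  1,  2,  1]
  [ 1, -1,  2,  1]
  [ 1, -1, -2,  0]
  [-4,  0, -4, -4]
x^2 + 4*x + 4

The characteristic polynomial is χ_A(x) = (x + 2)^4, so the eigenvalues are known. The minimal polynomial is
  m_A(x) = Π_λ (x − λ)^{k_λ}
where k_λ is the size of the *largest* Jordan block for λ (equivalently, the smallest k with (A − λI)^k v = 0 for every generalised eigenvector v of λ).

  λ = -2: largest Jordan block has size 2, contributing (x + 2)^2

So m_A(x) = (x + 2)^2 = x^2 + 4*x + 4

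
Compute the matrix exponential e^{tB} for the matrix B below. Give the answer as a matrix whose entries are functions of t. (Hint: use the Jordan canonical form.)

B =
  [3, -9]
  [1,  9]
e^{tB} =
  [-3*t*exp(6*t) + exp(6*t), -9*t*exp(6*t)]
  [t*exp(6*t), 3*t*exp(6*t) + exp(6*t)]

Strategy: write B = P · J · P⁻¹ where J is a Jordan canonical form, so e^{tB} = P · e^{tJ} · P⁻¹, and e^{tJ} can be computed block-by-block.

B has Jordan form
J =
  [6, 1]
  [0, 6]
(up to reordering of blocks).

Per-block formulas:
  For a 2×2 Jordan block J_2(6): exp(t · J_2(6)) = e^(6t)·(I + t·N), where N is the 2×2 nilpotent shift.

After assembling e^{tJ} and conjugating by P, we get:

e^{tB} =
  [-3*t*exp(6*t) + exp(6*t), -9*t*exp(6*t)]
  [t*exp(6*t), 3*t*exp(6*t) + exp(6*t)]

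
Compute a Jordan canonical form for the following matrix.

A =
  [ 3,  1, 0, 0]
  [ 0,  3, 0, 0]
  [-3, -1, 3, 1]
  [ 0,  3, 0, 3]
J_2(3) ⊕ J_2(3)

The characteristic polynomial is
  det(x·I − A) = x^4 - 12*x^3 + 54*x^2 - 108*x + 81 = (x - 3)^4

Eigenvalues and multiplicities (the geometric multiplicity of λ is n − rank(A − λI), which equals the number of Jordan blocks for λ):
  λ = 3: algebraic multiplicity = 4, geometric multiplicity = 2

Determining the block sizes for each eigenvalue:
  λ = 3: with am = 4 and gm = 2, the partition is not yet determined (e.g. several partitions of 4 into 2 parts exist). Let N = A − (3)·I. Computing rank(N^1) = 2, rank(N^2) = 0; the number of blocks of size ≥ j is rank(N^{j−1}) − rank(N^j), giving [2, 2]. So we have 2 block(s) of size 2 → block sizes [2, 2]

Assembling the blocks gives a Jordan form
J =
  [3, 1, 0, 0]
  [0, 3, 0, 0]
  [0, 0, 3, 1]
  [0, 0, 0, 3]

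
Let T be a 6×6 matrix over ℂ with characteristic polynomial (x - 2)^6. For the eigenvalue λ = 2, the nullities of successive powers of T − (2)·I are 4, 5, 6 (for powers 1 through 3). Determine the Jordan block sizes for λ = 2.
Block sizes for λ = 2: [3, 1, 1, 1]

From the dimensions of kernels of powers, the number of Jordan blocks of size at least j is d_j − d_{j−1} where d_j = dim ker(N^j) (with d_0 = 0). Computing the differences gives [4, 1, 1].
The number of blocks of size exactly k is (#blocks of size ≥ k) − (#blocks of size ≥ k + 1), so the partition is: 3 block(s) of size 1, 1 block(s) of size 3.
In nonincreasing order the block sizes are [3, 1, 1, 1].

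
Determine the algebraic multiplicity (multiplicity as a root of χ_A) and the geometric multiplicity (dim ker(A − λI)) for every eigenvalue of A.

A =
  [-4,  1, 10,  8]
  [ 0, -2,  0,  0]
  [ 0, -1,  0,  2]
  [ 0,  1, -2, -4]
λ = -4: alg = 1, geom = 1; λ = -2: alg = 3, geom = 2

Step 1 — factor the characteristic polynomial to read off the algebraic multiplicities:
  χ_A(x) = (x + 2)^3*(x + 4)

Step 2 — compute geometric multiplicities via the rank-nullity identity g(λ) = n − rank(A − λI):
  rank(A − (-4)·I) = 3, so dim ker(A − (-4)·I) = n − 3 = 1
  rank(A − (-2)·I) = 2, so dim ker(A − (-2)·I) = n − 2 = 2

Summary:
  λ = -4: algebraic multiplicity = 1, geometric multiplicity = 1
  λ = -2: algebraic multiplicity = 3, geometric multiplicity = 2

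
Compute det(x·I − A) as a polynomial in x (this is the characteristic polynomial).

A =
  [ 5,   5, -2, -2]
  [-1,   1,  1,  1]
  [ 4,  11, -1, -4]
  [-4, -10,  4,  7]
x^4 - 12*x^3 + 54*x^2 - 108*x + 81

Expanding det(x·I − A) (e.g. by cofactor expansion or by noting that A is similar to its Jordan form J, which has the same characteristic polynomial as A) gives
  χ_A(x) = x^4 - 12*x^3 + 54*x^2 - 108*x + 81
which factors as (x - 3)^4. The eigenvalues (with algebraic multiplicities) are λ = 3 with multiplicity 4.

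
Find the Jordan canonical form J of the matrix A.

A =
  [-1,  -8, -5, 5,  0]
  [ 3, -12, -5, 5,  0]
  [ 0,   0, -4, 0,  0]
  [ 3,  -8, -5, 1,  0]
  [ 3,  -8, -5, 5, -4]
J_2(-4) ⊕ J_1(-4) ⊕ J_1(-4) ⊕ J_1(-4)

The characteristic polynomial is
  det(x·I − A) = x^5 + 20*x^4 + 160*x^3 + 640*x^2 + 1280*x + 1024 = (x + 4)^5

Eigenvalues and multiplicities (the geometric multiplicity of λ is n − rank(A − λI), which equals the number of Jordan blocks for λ):
  λ = -4: algebraic multiplicity = 5, geometric multiplicity = 4

Determining the block sizes for each eigenvalue:
  λ = -4: 4 blocks summing to 5 forces exactly one block of size 2 and the rest size 1 → block sizes [2, 1, 1, 1]

Assembling the blocks gives a Jordan form
J =
  [-4,  1,  0,  0,  0]
  [ 0, -4,  0,  0,  0]
  [ 0,  0, -4,  0,  0]
  [ 0,  0,  0, -4,  0]
  [ 0,  0,  0,  0, -4]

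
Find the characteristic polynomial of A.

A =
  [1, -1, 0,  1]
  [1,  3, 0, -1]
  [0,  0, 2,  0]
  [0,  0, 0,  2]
x^4 - 8*x^3 + 24*x^2 - 32*x + 16

Expanding det(x·I − A) (e.g. by cofactor expansion or by noting that A is similar to its Jordan form J, which has the same characteristic polynomial as A) gives
  χ_A(x) = x^4 - 8*x^3 + 24*x^2 - 32*x + 16
which factors as (x - 2)^4. The eigenvalues (with algebraic multiplicities) are λ = 2 with multiplicity 4.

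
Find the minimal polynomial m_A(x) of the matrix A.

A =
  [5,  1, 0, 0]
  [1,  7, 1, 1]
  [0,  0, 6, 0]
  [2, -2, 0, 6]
x^3 - 18*x^2 + 108*x - 216

The characteristic polynomial is χ_A(x) = (x - 6)^4, so the eigenvalues are known. The minimal polynomial is
  m_A(x) = Π_λ (x − λ)^{k_λ}
where k_λ is the size of the *largest* Jordan block for λ (equivalently, the smallest k with (A − λI)^k v = 0 for every generalised eigenvector v of λ).

  λ = 6: largest Jordan block has size 3, contributing (x − 6)^3

So m_A(x) = (x - 6)^3 = x^3 - 18*x^2 + 108*x - 216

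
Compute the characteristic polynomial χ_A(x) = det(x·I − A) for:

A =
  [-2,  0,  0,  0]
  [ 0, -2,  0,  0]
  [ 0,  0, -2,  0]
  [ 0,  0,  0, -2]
x^4 + 8*x^3 + 24*x^2 + 32*x + 16

Expanding det(x·I − A) (e.g. by cofactor expansion or by noting that A is similar to its Jordan form J, which has the same characteristic polynomial as A) gives
  χ_A(x) = x^4 + 8*x^3 + 24*x^2 + 32*x + 16
which factors as (x + 2)^4. The eigenvalues (with algebraic multiplicities) are λ = -2 with multiplicity 4.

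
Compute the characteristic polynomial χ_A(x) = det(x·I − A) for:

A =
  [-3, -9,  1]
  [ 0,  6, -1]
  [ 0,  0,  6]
x^3 - 9*x^2 + 108

Expanding det(x·I − A) (e.g. by cofactor expansion or by noting that A is similar to its Jordan form J, which has the same characteristic polynomial as A) gives
  χ_A(x) = x^3 - 9*x^2 + 108
which factors as (x - 6)^2*(x + 3). The eigenvalues (with algebraic multiplicities) are λ = -3 with multiplicity 1, λ = 6 with multiplicity 2.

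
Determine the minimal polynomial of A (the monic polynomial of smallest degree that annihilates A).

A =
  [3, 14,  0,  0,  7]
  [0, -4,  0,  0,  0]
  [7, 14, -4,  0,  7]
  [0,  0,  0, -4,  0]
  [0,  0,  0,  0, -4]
x^2 + x - 12

The characteristic polynomial is χ_A(x) = (x - 3)*(x + 4)^4, so the eigenvalues are known. The minimal polynomial is
  m_A(x) = Π_λ (x − λ)^{k_λ}
where k_λ is the size of the *largest* Jordan block for λ (equivalently, the smallest k with (A − λI)^k v = 0 for every generalised eigenvector v of λ).

  λ = -4: largest Jordan block has size 1, contributing (x + 4)
  λ = 3: largest Jordan block has size 1, contributing (x − 3)

So m_A(x) = (x - 3)*(x + 4) = x^2 + x - 12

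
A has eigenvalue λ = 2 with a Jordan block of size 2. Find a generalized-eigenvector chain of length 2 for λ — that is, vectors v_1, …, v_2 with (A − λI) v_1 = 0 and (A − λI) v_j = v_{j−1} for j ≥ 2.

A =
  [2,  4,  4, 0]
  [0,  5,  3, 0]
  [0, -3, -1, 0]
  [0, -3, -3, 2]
A Jordan chain for λ = 2 of length 2:
v_1 = (4, 3, -3, -3)ᵀ
v_2 = (0, 1, 0, 0)ᵀ

Let N = A − (2)·I. We want v_2 with N^2 v_2 = 0 but N^1 v_2 ≠ 0; then v_{j-1} := N · v_j for j = 2, …, 2.

Pick v_2 = (0, 1, 0, 0)ᵀ.
Then v_1 = N · v_2 = (4, 3, -3, -3)ᵀ.

Sanity check: (A − (2)·I) v_1 = (0, 0, 0, 0)ᵀ = 0. ✓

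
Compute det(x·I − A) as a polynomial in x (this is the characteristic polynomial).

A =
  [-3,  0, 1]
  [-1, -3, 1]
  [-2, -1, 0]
x^3 + 6*x^2 + 12*x + 8

Expanding det(x·I − A) (e.g. by cofactor expansion or by noting that A is similar to its Jordan form J, which has the same characteristic polynomial as A) gives
  χ_A(x) = x^3 + 6*x^2 + 12*x + 8
which factors as (x + 2)^3. The eigenvalues (with algebraic multiplicities) are λ = -2 with multiplicity 3.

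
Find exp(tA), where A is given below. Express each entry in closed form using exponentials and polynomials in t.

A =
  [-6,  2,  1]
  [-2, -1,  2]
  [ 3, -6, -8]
e^{tA} =
  [-t*exp(-5*t) + exp(-5*t), 2*t*exp(-5*t), t*exp(-5*t)]
  [-2*t*exp(-5*t), 4*t*exp(-5*t) + exp(-5*t), 2*t*exp(-5*t)]
  [3*t*exp(-5*t), -6*t*exp(-5*t), -3*t*exp(-5*t) + exp(-5*t)]

Strategy: write A = P · J · P⁻¹ where J is a Jordan canonical form, so e^{tA} = P · e^{tJ} · P⁻¹, and e^{tJ} can be computed block-by-block.

A has Jordan form
J =
  [-5,  1,  0]
  [ 0, -5,  0]
  [ 0,  0, -5]
(up to reordering of blocks).

Per-block formulas:
  For a 1×1 block at λ = -5: exp(t · [-5]) = [e^(-5t)].
  For a 2×2 Jordan block J_2(-5): exp(t · J_2(-5)) = e^(-5t)·(I + t·N), where N is the 2×2 nilpotent shift.

After assembling e^{tJ} and conjugating by P, we get:

e^{tA} =
  [-t*exp(-5*t) + exp(-5*t), 2*t*exp(-5*t), t*exp(-5*t)]
  [-2*t*exp(-5*t), 4*t*exp(-5*t) + exp(-5*t), 2*t*exp(-5*t)]
  [3*t*exp(-5*t), -6*t*exp(-5*t), -3*t*exp(-5*t) + exp(-5*t)]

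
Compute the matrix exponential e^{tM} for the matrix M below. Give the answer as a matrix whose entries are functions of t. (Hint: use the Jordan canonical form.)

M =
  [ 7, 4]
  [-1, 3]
e^{tM} =
  [2*t*exp(5*t) + exp(5*t), 4*t*exp(5*t)]
  [-t*exp(5*t), -2*t*exp(5*t) + exp(5*t)]

Strategy: write M = P · J · P⁻¹ where J is a Jordan canonical form, so e^{tM} = P · e^{tJ} · P⁻¹, and e^{tJ} can be computed block-by-block.

M has Jordan form
J =
  [5, 1]
  [0, 5]
(up to reordering of blocks).

Per-block formulas:
  For a 2×2 Jordan block J_2(5): exp(t · J_2(5)) = e^(5t)·(I + t·N), where N is the 2×2 nilpotent shift.

After assembling e^{tJ} and conjugating by P, we get:

e^{tM} =
  [2*t*exp(5*t) + exp(5*t), 4*t*exp(5*t)]
  [-t*exp(5*t), -2*t*exp(5*t) + exp(5*t)]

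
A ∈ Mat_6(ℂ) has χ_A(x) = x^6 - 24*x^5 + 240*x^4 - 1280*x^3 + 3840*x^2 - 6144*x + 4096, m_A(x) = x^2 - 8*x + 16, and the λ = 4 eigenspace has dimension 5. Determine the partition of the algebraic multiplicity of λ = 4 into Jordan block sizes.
Block sizes for λ = 4: [2, 1, 1, 1, 1]

Step 1 — from the characteristic polynomial, algebraic multiplicity of λ = 4 is 6. From dim ker(A − (4)·I) = 5, there are exactly 5 Jordan blocks for λ = 4.
Step 2 — from the minimal polynomial, the factor (x − 4)^2 tells us the largest block for λ = 4 has size 2.
Step 3 — with total size 6, 5 blocks, and largest block 2, the block sizes (in nonincreasing order) are [2, 1, 1, 1, 1].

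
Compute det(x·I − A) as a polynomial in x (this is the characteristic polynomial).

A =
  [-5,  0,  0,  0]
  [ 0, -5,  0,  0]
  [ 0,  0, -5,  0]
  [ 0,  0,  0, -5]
x^4 + 20*x^3 + 150*x^2 + 500*x + 625

Expanding det(x·I − A) (e.g. by cofactor expansion or by noting that A is similar to its Jordan form J, which has the same characteristic polynomial as A) gives
  χ_A(x) = x^4 + 20*x^3 + 150*x^2 + 500*x + 625
which factors as (x + 5)^4. The eigenvalues (with algebraic multiplicities) are λ = -5 with multiplicity 4.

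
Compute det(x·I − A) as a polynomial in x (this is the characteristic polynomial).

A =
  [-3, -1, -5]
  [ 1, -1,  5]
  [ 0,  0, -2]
x^3 + 6*x^2 + 12*x + 8

Expanding det(x·I − A) (e.g. by cofactor expansion or by noting that A is similar to its Jordan form J, which has the same characteristic polynomial as A) gives
  χ_A(x) = x^3 + 6*x^2 + 12*x + 8
which factors as (x + 2)^3. The eigenvalues (with algebraic multiplicities) are λ = -2 with multiplicity 3.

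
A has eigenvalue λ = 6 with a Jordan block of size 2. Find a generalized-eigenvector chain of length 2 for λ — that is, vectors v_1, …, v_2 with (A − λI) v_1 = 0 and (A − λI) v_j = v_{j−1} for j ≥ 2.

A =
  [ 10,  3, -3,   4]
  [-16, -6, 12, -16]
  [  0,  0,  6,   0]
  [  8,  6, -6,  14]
A Jordan chain for λ = 6 of length 2:
v_1 = (4, -16, 0, 8)ᵀ
v_2 = (1, 0, 0, 0)ᵀ

Let N = A − (6)·I. We want v_2 with N^2 v_2 = 0 but N^1 v_2 ≠ 0; then v_{j-1} := N · v_j for j = 2, …, 2.

Pick v_2 = (1, 0, 0, 0)ᵀ.
Then v_1 = N · v_2 = (4, -16, 0, 8)ᵀ.

Sanity check: (A − (6)·I) v_1 = (0, 0, 0, 0)ᵀ = 0. ✓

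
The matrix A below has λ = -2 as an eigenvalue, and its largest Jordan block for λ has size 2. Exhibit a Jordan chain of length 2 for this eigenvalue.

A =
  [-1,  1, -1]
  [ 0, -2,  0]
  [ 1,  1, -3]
A Jordan chain for λ = -2 of length 2:
v_1 = (1, 0, 1)ᵀ
v_2 = (1, 0, 0)ᵀ

Let N = A − (-2)·I. We want v_2 with N^2 v_2 = 0 but N^1 v_2 ≠ 0; then v_{j-1} := N · v_j for j = 2, …, 2.

Pick v_2 = (1, 0, 0)ᵀ.
Then v_1 = N · v_2 = (1, 0, 1)ᵀ.

Sanity check: (A − (-2)·I) v_1 = (0, 0, 0)ᵀ = 0. ✓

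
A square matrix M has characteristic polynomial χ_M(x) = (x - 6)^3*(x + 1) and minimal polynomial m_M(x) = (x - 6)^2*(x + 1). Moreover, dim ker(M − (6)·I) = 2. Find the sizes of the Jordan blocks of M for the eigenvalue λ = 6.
Block sizes for λ = 6: [2, 1]

Step 1 — from the characteristic polynomial, algebraic multiplicity of λ = 6 is 3. From dim ker(M − (6)·I) = 2, there are exactly 2 Jordan blocks for λ = 6.
Step 2 — from the minimal polynomial, the factor (x − 6)^2 tells us the largest block for λ = 6 has size 2.
Step 3 — with total size 3, 2 blocks, and largest block 2, the block sizes (in nonincreasing order) are [2, 1].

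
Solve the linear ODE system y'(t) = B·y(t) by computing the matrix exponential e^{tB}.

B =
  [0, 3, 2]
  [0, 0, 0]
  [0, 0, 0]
e^{tB} =
  [1, 3*t, 2*t]
  [0, 1, 0]
  [0, 0, 1]

Strategy: write B = P · J · P⁻¹ where J is a Jordan canonical form, so e^{tB} = P · e^{tJ} · P⁻¹, and e^{tJ} can be computed block-by-block.

B has Jordan form
J =
  [0, 1, 0]
  [0, 0, 0]
  [0, 0, 0]
(up to reordering of blocks).

Per-block formulas:
  For a 1×1 block at λ = 0: exp(t · [0]) = [e^(0t)].
  For a 2×2 Jordan block J_2(0): exp(t · J_2(0)) = e^(0t)·(I + t·N), where N is the 2×2 nilpotent shift.

After assembling e^{tJ} and conjugating by P, we get:

e^{tB} =
  [1, 3*t, 2*t]
  [0, 1, 0]
  [0, 0, 1]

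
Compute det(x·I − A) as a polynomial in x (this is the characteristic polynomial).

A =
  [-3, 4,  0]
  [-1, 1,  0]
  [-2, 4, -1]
x^3 + 3*x^2 + 3*x + 1

Expanding det(x·I − A) (e.g. by cofactor expansion or by noting that A is similar to its Jordan form J, which has the same characteristic polynomial as A) gives
  χ_A(x) = x^3 + 3*x^2 + 3*x + 1
which factors as (x + 1)^3. The eigenvalues (with algebraic multiplicities) are λ = -1 with multiplicity 3.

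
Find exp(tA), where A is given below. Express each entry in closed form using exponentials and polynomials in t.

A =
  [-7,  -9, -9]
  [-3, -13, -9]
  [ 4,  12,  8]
e^{tA} =
  [-3*t*exp(-4*t) + exp(-4*t), -9*t*exp(-4*t), -9*t*exp(-4*t)]
  [-3*t*exp(-4*t), -9*t*exp(-4*t) + exp(-4*t), -9*t*exp(-4*t)]
  [4*t*exp(-4*t), 12*t*exp(-4*t), 12*t*exp(-4*t) + exp(-4*t)]

Strategy: write A = P · J · P⁻¹ where J is a Jordan canonical form, so e^{tA} = P · e^{tJ} · P⁻¹, and e^{tJ} can be computed block-by-block.

A has Jordan form
J =
  [-4,  1,  0]
  [ 0, -4,  0]
  [ 0,  0, -4]
(up to reordering of blocks).

Per-block formulas:
  For a 2×2 Jordan block J_2(-4): exp(t · J_2(-4)) = e^(-4t)·(I + t·N), where N is the 2×2 nilpotent shift.
  For a 1×1 block at λ = -4: exp(t · [-4]) = [e^(-4t)].

After assembling e^{tJ} and conjugating by P, we get:

e^{tA} =
  [-3*t*exp(-4*t) + exp(-4*t), -9*t*exp(-4*t), -9*t*exp(-4*t)]
  [-3*t*exp(-4*t), -9*t*exp(-4*t) + exp(-4*t), -9*t*exp(-4*t)]
  [4*t*exp(-4*t), 12*t*exp(-4*t), 12*t*exp(-4*t) + exp(-4*t)]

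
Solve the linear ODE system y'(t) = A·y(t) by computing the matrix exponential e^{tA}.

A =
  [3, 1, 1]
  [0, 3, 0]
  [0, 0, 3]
e^{tA} =
  [exp(3*t), t*exp(3*t), t*exp(3*t)]
  [0, exp(3*t), 0]
  [0, 0, exp(3*t)]

Strategy: write A = P · J · P⁻¹ where J is a Jordan canonical form, so e^{tA} = P · e^{tJ} · P⁻¹, and e^{tJ} can be computed block-by-block.

A has Jordan form
J =
  [3, 1, 0]
  [0, 3, 0]
  [0, 0, 3]
(up to reordering of blocks).

Per-block formulas:
  For a 1×1 block at λ = 3: exp(t · [3]) = [e^(3t)].
  For a 2×2 Jordan block J_2(3): exp(t · J_2(3)) = e^(3t)·(I + t·N), where N is the 2×2 nilpotent shift.

After assembling e^{tJ} and conjugating by P, we get:

e^{tA} =
  [exp(3*t), t*exp(3*t), t*exp(3*t)]
  [0, exp(3*t), 0]
  [0, 0, exp(3*t)]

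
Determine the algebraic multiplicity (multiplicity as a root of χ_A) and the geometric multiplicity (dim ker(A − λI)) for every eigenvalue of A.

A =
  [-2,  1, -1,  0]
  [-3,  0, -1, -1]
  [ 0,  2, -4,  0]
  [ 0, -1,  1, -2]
λ = -2: alg = 4, geom = 2

Step 1 — factor the characteristic polynomial to read off the algebraic multiplicities:
  χ_A(x) = (x + 2)^4

Step 2 — compute geometric multiplicities via the rank-nullity identity g(λ) = n − rank(A − λI):
  rank(A − (-2)·I) = 2, so dim ker(A − (-2)·I) = n − 2 = 2

Summary:
  λ = -2: algebraic multiplicity = 4, geometric multiplicity = 2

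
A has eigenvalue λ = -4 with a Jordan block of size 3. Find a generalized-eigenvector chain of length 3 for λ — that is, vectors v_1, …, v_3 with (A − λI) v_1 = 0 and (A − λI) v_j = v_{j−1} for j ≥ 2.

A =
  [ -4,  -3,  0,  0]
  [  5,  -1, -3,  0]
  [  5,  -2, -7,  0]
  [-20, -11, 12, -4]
A Jordan chain for λ = -4 of length 3:
v_1 = (-15, 0, -25, 5)ᵀ
v_2 = (0, 5, 5, -20)ᵀ
v_3 = (1, 0, 0, 0)ᵀ

Let N = A − (-4)·I. We want v_3 with N^3 v_3 = 0 but N^2 v_3 ≠ 0; then v_{j-1} := N · v_j for j = 3, …, 2.

Pick v_3 = (1, 0, 0, 0)ᵀ.
Then v_2 = N · v_3 = (0, 5, 5, -20)ᵀ.
Then v_1 = N · v_2 = (-15, 0, -25, 5)ᵀ.

Sanity check: (A − (-4)·I) v_1 = (0, 0, 0, 0)ᵀ = 0. ✓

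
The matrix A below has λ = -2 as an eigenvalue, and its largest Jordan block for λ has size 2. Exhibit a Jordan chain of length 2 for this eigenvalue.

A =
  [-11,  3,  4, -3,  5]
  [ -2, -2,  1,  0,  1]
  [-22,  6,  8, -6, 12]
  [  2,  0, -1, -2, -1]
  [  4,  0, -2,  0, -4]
A Jordan chain for λ = -2 of length 2:
v_1 = (-24, -6, -60, 6, 12)ᵀ
v_2 = (3, 1, 0, 0, 0)ᵀ

Let N = A − (-2)·I. We want v_2 with N^2 v_2 = 0 but N^1 v_2 ≠ 0; then v_{j-1} := N · v_j for j = 2, …, 2.

Pick v_2 = (3, 1, 0, 0, 0)ᵀ.
Then v_1 = N · v_2 = (-24, -6, -60, 6, 12)ᵀ.

Sanity check: (A − (-2)·I) v_1 = (0, 0, 0, 0, 0)ᵀ = 0. ✓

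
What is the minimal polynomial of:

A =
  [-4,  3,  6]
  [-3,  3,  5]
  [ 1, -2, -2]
x^3 + 3*x^2 + 3*x + 1

The characteristic polynomial is χ_A(x) = (x + 1)^3, so the eigenvalues are known. The minimal polynomial is
  m_A(x) = Π_λ (x − λ)^{k_λ}
where k_λ is the size of the *largest* Jordan block for λ (equivalently, the smallest k with (A − λI)^k v = 0 for every generalised eigenvector v of λ).

  λ = -1: largest Jordan block has size 3, contributing (x + 1)^3

So m_A(x) = (x + 1)^3 = x^3 + 3*x^2 + 3*x + 1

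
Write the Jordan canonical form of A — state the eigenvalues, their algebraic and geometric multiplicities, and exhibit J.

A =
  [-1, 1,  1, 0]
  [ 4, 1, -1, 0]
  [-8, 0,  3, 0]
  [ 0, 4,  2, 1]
J_3(1) ⊕ J_1(1)

The characteristic polynomial is
  det(x·I − A) = x^4 - 4*x^3 + 6*x^2 - 4*x + 1 = (x - 1)^4

Eigenvalues and multiplicities (the geometric multiplicity of λ is n − rank(A − λI), which equals the number of Jordan blocks for λ):
  λ = 1: algebraic multiplicity = 4, geometric multiplicity = 2

Determining the block sizes for each eigenvalue:
  λ = 1: with am = 4 and gm = 2, the partition is not yet determined (e.g. several partitions of 4 into 2 parts exist). Let N = A − (1)·I. Computing rank(N^1) = 2, rank(N^2) = 1, rank(N^3) = 0; the number of blocks of size ≥ j is rank(N^{j−1}) − rank(N^j), giving [2, 1, 1]. So we have 1 block(s) of size 3, 1 block(s) of size 1 → block sizes [3, 1]

Assembling the blocks gives a Jordan form
J =
  [1, 1, 0, 0]
  [0, 1, 1, 0]
  [0, 0, 1, 0]
  [0, 0, 0, 1]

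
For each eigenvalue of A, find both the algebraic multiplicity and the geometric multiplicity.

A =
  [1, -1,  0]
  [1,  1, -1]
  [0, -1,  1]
λ = 1: alg = 3, geom = 1

Step 1 — factor the characteristic polynomial to read off the algebraic multiplicities:
  χ_A(x) = (x - 1)^3

Step 2 — compute geometric multiplicities via the rank-nullity identity g(λ) = n − rank(A − λI):
  rank(A − (1)·I) = 2, so dim ker(A − (1)·I) = n − 2 = 1

Summary:
  λ = 1: algebraic multiplicity = 3, geometric multiplicity = 1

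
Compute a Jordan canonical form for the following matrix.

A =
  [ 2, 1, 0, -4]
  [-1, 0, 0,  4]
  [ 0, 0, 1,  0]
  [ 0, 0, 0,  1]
J_2(1) ⊕ J_1(1) ⊕ J_1(1)

The characteristic polynomial is
  det(x·I − A) = x^4 - 4*x^3 + 6*x^2 - 4*x + 1 = (x - 1)^4

Eigenvalues and multiplicities (the geometric multiplicity of λ is n − rank(A − λI), which equals the number of Jordan blocks for λ):
  λ = 1: algebraic multiplicity = 4, geometric multiplicity = 3

Determining the block sizes for each eigenvalue:
  λ = 1: 3 blocks summing to 4 forces exactly one block of size 2 and the rest size 1 → block sizes [2, 1, 1]

Assembling the blocks gives a Jordan form
J =
  [1, 1, 0, 0]
  [0, 1, 0, 0]
  [0, 0, 1, 0]
  [0, 0, 0, 1]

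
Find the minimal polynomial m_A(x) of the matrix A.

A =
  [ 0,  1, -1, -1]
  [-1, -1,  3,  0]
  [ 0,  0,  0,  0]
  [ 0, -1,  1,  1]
x^3

The characteristic polynomial is χ_A(x) = x^4, so the eigenvalues are known. The minimal polynomial is
  m_A(x) = Π_λ (x − λ)^{k_λ}
where k_λ is the size of the *largest* Jordan block for λ (equivalently, the smallest k with (A − λI)^k v = 0 for every generalised eigenvector v of λ).

  λ = 0: largest Jordan block has size 3, contributing (x − 0)^3

So m_A(x) = x^3 = x^3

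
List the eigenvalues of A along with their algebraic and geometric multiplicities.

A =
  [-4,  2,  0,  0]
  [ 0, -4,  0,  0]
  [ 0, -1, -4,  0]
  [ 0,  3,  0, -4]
λ = -4: alg = 4, geom = 3

Step 1 — factor the characteristic polynomial to read off the algebraic multiplicities:
  χ_A(x) = (x + 4)^4

Step 2 — compute geometric multiplicities via the rank-nullity identity g(λ) = n − rank(A − λI):
  rank(A − (-4)·I) = 1, so dim ker(A − (-4)·I) = n − 1 = 3

Summary:
  λ = -4: algebraic multiplicity = 4, geometric multiplicity = 3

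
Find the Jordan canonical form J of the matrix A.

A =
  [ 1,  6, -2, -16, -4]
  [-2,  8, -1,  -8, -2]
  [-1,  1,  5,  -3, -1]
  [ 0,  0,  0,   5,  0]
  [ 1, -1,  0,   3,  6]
J_3(5) ⊕ J_1(5) ⊕ J_1(5)

The characteristic polynomial is
  det(x·I − A) = x^5 - 25*x^4 + 250*x^3 - 1250*x^2 + 3125*x - 3125 = (x - 5)^5

Eigenvalues and multiplicities (the geometric multiplicity of λ is n − rank(A − λI), which equals the number of Jordan blocks for λ):
  λ = 5: algebraic multiplicity = 5, geometric multiplicity = 3

Determining the block sizes for each eigenvalue:
  λ = 5: with am = 5 and gm = 3, the partition is not yet determined (e.g. several partitions of 5 into 3 parts exist). Let N = A − (5)·I. Computing rank(N^1) = 2, rank(N^2) = 1, rank(N^3) = 0; the number of blocks of size ≥ j is rank(N^{j−1}) − rank(N^j), giving [3, 1, 1]. So we have 1 block(s) of size 3, 2 block(s) of size 1 → block sizes [3, 1, 1]

Assembling the blocks gives a Jordan form
J =
  [5, 1, 0, 0, 0]
  [0, 5, 1, 0, 0]
  [0, 0, 5, 0, 0]
  [0, 0, 0, 5, 0]
  [0, 0, 0, 0, 5]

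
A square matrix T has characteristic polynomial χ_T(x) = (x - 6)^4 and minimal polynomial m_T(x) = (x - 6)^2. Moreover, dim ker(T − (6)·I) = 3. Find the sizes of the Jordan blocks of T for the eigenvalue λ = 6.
Block sizes for λ = 6: [2, 1, 1]

Step 1 — from the characteristic polynomial, algebraic multiplicity of λ = 6 is 4. From dim ker(T − (6)·I) = 3, there are exactly 3 Jordan blocks for λ = 6.
Step 2 — from the minimal polynomial, the factor (x − 6)^2 tells us the largest block for λ = 6 has size 2.
Step 3 — with total size 4, 3 blocks, and largest block 2, the block sizes (in nonincreasing order) are [2, 1, 1].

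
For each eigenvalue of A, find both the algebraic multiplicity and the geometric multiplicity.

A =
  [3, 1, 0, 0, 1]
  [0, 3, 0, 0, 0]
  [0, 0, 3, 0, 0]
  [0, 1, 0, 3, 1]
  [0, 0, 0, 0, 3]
λ = 3: alg = 5, geom = 4

Step 1 — factor the characteristic polynomial to read off the algebraic multiplicities:
  χ_A(x) = (x - 3)^5

Step 2 — compute geometric multiplicities via the rank-nullity identity g(λ) = n − rank(A − λI):
  rank(A − (3)·I) = 1, so dim ker(A − (3)·I) = n − 1 = 4

Summary:
  λ = 3: algebraic multiplicity = 5, geometric multiplicity = 4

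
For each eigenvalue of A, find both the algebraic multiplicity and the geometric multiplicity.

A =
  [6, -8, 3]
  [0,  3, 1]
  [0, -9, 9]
λ = 6: alg = 3, geom = 1

Step 1 — factor the characteristic polynomial to read off the algebraic multiplicities:
  χ_A(x) = (x - 6)^3

Step 2 — compute geometric multiplicities via the rank-nullity identity g(λ) = n − rank(A − λI):
  rank(A − (6)·I) = 2, so dim ker(A − (6)·I) = n − 2 = 1

Summary:
  λ = 6: algebraic multiplicity = 3, geometric multiplicity = 1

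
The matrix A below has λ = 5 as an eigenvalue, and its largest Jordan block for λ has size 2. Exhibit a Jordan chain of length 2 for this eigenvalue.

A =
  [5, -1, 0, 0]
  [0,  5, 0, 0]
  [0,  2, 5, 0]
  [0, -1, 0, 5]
A Jordan chain for λ = 5 of length 2:
v_1 = (-1, 0, 2, -1)ᵀ
v_2 = (0, 1, 0, 0)ᵀ

Let N = A − (5)·I. We want v_2 with N^2 v_2 = 0 but N^1 v_2 ≠ 0; then v_{j-1} := N · v_j for j = 2, …, 2.

Pick v_2 = (0, 1, 0, 0)ᵀ.
Then v_1 = N · v_2 = (-1, 0, 2, -1)ᵀ.

Sanity check: (A − (5)·I) v_1 = (0, 0, 0, 0)ᵀ = 0. ✓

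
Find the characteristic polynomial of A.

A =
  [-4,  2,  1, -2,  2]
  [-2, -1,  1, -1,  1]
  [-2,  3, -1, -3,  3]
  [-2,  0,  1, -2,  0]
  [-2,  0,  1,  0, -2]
x^5 + 10*x^4 + 40*x^3 + 80*x^2 + 80*x + 32

Expanding det(x·I − A) (e.g. by cofactor expansion or by noting that A is similar to its Jordan form J, which has the same characteristic polynomial as A) gives
  χ_A(x) = x^5 + 10*x^4 + 40*x^3 + 80*x^2 + 80*x + 32
which factors as (x + 2)^5. The eigenvalues (with algebraic multiplicities) are λ = -2 with multiplicity 5.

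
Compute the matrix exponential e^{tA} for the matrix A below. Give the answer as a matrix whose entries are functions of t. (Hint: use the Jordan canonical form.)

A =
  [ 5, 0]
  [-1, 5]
e^{tA} =
  [exp(5*t), 0]
  [-t*exp(5*t), exp(5*t)]

Strategy: write A = P · J · P⁻¹ where J is a Jordan canonical form, so e^{tA} = P · e^{tJ} · P⁻¹, and e^{tJ} can be computed block-by-block.

A has Jordan form
J =
  [5, 1]
  [0, 5]
(up to reordering of blocks).

Per-block formulas:
  For a 2×2 Jordan block J_2(5): exp(t · J_2(5)) = e^(5t)·(I + t·N), where N is the 2×2 nilpotent shift.

After assembling e^{tJ} and conjugating by P, we get:

e^{tA} =
  [exp(5*t), 0]
  [-t*exp(5*t), exp(5*t)]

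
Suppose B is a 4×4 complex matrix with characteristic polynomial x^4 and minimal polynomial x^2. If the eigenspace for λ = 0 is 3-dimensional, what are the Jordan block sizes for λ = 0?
Block sizes for λ = 0: [2, 1, 1]

Step 1 — from the characteristic polynomial, algebraic multiplicity of λ = 0 is 4. From dim ker(B − (0)·I) = 3, there are exactly 3 Jordan blocks for λ = 0.
Step 2 — from the minimal polynomial, the factor (x − 0)^2 tells us the largest block for λ = 0 has size 2.
Step 3 — with total size 4, 3 blocks, and largest block 2, the block sizes (in nonincreasing order) are [2, 1, 1].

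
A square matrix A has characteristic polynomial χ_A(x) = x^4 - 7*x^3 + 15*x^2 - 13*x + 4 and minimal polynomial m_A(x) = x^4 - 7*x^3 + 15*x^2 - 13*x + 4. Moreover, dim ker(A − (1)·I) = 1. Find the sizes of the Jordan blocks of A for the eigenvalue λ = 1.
Block sizes for λ = 1: [3]

Step 1 — from the characteristic polynomial, algebraic multiplicity of λ = 1 is 3. From dim ker(A − (1)·I) = 1, there are exactly 1 Jordan blocks for λ = 1.
Step 2 — from the minimal polynomial, the factor (x − 1)^3 tells us the largest block for λ = 1 has size 3.
Step 3 — with total size 3, 1 blocks, and largest block 3, the block sizes (in nonincreasing order) are [3].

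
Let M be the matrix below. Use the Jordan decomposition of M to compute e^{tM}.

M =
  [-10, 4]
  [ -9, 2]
e^{tM} =
  [-6*t*exp(-4*t) + exp(-4*t), 4*t*exp(-4*t)]
  [-9*t*exp(-4*t), 6*t*exp(-4*t) + exp(-4*t)]

Strategy: write M = P · J · P⁻¹ where J is a Jordan canonical form, so e^{tM} = P · e^{tJ} · P⁻¹, and e^{tJ} can be computed block-by-block.

M has Jordan form
J =
  [-4,  1]
  [ 0, -4]
(up to reordering of blocks).

Per-block formulas:
  For a 2×2 Jordan block J_2(-4): exp(t · J_2(-4)) = e^(-4t)·(I + t·N), where N is the 2×2 nilpotent shift.

After assembling e^{tJ} and conjugating by P, we get:

e^{tM} =
  [-6*t*exp(-4*t) + exp(-4*t), 4*t*exp(-4*t)]
  [-9*t*exp(-4*t), 6*t*exp(-4*t) + exp(-4*t)]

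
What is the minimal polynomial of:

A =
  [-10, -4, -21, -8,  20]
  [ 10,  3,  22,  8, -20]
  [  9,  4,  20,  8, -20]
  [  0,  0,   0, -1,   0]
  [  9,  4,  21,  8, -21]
x^3 + 7*x^2 + 11*x + 5

The characteristic polynomial is χ_A(x) = (x + 1)^4*(x + 5), so the eigenvalues are known. The minimal polynomial is
  m_A(x) = Π_λ (x − λ)^{k_λ}
where k_λ is the size of the *largest* Jordan block for λ (equivalently, the smallest k with (A − λI)^k v = 0 for every generalised eigenvector v of λ).

  λ = -5: largest Jordan block has size 1, contributing (x + 5)
  λ = -1: largest Jordan block has size 2, contributing (x + 1)^2

So m_A(x) = (x + 1)^2*(x + 5) = x^3 + 7*x^2 + 11*x + 5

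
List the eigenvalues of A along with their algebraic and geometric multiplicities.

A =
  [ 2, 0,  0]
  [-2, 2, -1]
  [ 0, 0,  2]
λ = 2: alg = 3, geom = 2

Step 1 — factor the characteristic polynomial to read off the algebraic multiplicities:
  χ_A(x) = (x - 2)^3

Step 2 — compute geometric multiplicities via the rank-nullity identity g(λ) = n − rank(A − λI):
  rank(A − (2)·I) = 1, so dim ker(A − (2)·I) = n − 1 = 2

Summary:
  λ = 2: algebraic multiplicity = 3, geometric multiplicity = 2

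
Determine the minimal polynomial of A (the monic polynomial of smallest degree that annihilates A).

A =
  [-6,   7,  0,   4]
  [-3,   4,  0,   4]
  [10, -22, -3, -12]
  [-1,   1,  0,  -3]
x^3 + 5*x^2 + 3*x - 9

The characteristic polynomial is χ_A(x) = (x - 1)*(x + 3)^3, so the eigenvalues are known. The minimal polynomial is
  m_A(x) = Π_λ (x − λ)^{k_λ}
where k_λ is the size of the *largest* Jordan block for λ (equivalently, the smallest k with (A − λI)^k v = 0 for every generalised eigenvector v of λ).

  λ = -3: largest Jordan block has size 2, contributing (x + 3)^2
  λ = 1: largest Jordan block has size 1, contributing (x − 1)

So m_A(x) = (x - 1)*(x + 3)^2 = x^3 + 5*x^2 + 3*x - 9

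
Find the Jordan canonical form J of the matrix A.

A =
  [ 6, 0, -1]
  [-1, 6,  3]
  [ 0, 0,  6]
J_3(6)

The characteristic polynomial is
  det(x·I − A) = x^3 - 18*x^2 + 108*x - 216 = (x - 6)^3

Eigenvalues and multiplicities (the geometric multiplicity of λ is n − rank(A − λI), which equals the number of Jordan blocks for λ):
  λ = 6: algebraic multiplicity = 3, geometric multiplicity = 1

Determining the block sizes for each eigenvalue:
  λ = 6: one block (gm = 1), so the single block has size am = 3 → block sizes [3]

Assembling the blocks gives a Jordan form
J =
  [6, 1, 0]
  [0, 6, 1]
  [0, 0, 6]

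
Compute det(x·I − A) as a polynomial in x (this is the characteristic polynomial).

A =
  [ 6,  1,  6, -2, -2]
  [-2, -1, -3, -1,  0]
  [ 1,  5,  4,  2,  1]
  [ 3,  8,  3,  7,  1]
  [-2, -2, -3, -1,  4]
x^5 - 20*x^4 + 160*x^3 - 640*x^2 + 1280*x - 1024

Expanding det(x·I − A) (e.g. by cofactor expansion or by noting that A is similar to its Jordan form J, which has the same characteristic polynomial as A) gives
  χ_A(x) = x^5 - 20*x^4 + 160*x^3 - 640*x^2 + 1280*x - 1024
which factors as (x - 4)^5. The eigenvalues (with algebraic multiplicities) are λ = 4 with multiplicity 5.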